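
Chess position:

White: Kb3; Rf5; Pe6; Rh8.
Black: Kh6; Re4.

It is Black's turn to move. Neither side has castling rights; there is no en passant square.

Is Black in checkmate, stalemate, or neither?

Black to move; black king on h6.
In check: yes, from the white rook on h8.
Legal moves for Black: Kg7, Kg6.
Black is in check but has 2 legal moves → neither.

neither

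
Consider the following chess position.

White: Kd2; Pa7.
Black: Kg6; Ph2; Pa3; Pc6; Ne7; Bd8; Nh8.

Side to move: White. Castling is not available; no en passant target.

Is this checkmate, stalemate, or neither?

White to move; white king on d2.
In check: no.
Legal moves for White: Ke3, Kd3, Kc3, Ke2, Kc2, Ke1, Kd1, Kc1, a8=Q, a8=R, a8=B, a8=N.
White has 12 legal moves and is not in check → neither.

neither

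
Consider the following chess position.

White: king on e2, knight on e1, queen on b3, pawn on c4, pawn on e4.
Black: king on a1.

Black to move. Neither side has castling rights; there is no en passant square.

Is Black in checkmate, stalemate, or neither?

stalemate

Black to move; black king on a1.
In check: no.
King squares — b1: attacked by Qb3; a2: attacked by Qb3; b2: attacked by Qb3.
Legal moves for Black: none.
Not in check and no legal moves → stalemate.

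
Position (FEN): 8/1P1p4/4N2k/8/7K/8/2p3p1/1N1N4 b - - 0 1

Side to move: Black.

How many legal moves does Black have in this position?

21

Black to move; king on h6.
In check: no.
Legal moves: Kh7, Kg6, dxe6, cxd1=Q, cxd1=R, cxd1=B, cxd1=N, cxb1=Q, cxb1=R, cxb1=B, cxb1=N, d6, g1=Q, g1=R, g1=B, g1=N, c1=Q, c1=R, c1=B, c1=N, d5.
Count: 21.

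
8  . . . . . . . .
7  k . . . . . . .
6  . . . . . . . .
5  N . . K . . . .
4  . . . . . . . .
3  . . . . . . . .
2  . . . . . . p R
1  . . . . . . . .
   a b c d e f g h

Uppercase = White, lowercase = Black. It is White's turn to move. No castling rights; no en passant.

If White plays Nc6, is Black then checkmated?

After Nc6: black king on a7; in check: yes, from the white knight on c6.
Black has 4 legal replies: Ka8, Kb7, Kb6, Ka6.
In check but a legal move exists → not checkmate.

no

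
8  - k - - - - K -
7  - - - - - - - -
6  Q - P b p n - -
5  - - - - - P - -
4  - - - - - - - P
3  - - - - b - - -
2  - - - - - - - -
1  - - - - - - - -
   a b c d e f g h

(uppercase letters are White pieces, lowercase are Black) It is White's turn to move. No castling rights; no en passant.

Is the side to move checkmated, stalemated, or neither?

White to move; white king on g8.
In check: yes, from the black knight on f6.
Legal moves for White: Kh8, Kg7, Kf7.
White is in check but has 3 legal moves → neither.

neither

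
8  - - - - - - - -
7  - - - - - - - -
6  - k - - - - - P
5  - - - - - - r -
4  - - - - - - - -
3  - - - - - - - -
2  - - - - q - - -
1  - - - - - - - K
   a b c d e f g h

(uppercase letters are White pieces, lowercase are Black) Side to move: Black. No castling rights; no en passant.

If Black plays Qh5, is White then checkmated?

After Qh5: white king on h1; in check: yes, from the black queen on h5.
King squares — g1: attacked by Rg5; g2: attacked by Rg5; h2: attacked by Qh5.
White has no legal moves → checkmate.

yes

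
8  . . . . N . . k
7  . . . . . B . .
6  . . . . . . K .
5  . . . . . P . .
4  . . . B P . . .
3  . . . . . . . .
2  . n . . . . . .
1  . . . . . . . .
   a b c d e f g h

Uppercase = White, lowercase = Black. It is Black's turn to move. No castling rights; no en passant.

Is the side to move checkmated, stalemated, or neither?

Black to move; black king on h8.
In check: yes, from the white bishop on d4.
King squares — g7: attacked by Bd4; h7: attacked by Kg6; g8: attacked by Bf7.
Legal moves for Black: none.
In check with no legal moves → checkmate.

checkmate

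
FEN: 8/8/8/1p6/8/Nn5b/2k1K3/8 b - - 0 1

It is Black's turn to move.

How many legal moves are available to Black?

Black to move; king on c2.
In check: yes, from the white knight on a3.
Legal moves: Kc3, Kb2, Kc1.
Count: 3.

3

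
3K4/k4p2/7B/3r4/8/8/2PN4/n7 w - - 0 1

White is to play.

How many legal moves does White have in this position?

White to move; king on d8.
In check: yes, from the black rook on d5.
Legal moves: Ke8, Kc8, Ke7, Kc7.
Count: 4.

4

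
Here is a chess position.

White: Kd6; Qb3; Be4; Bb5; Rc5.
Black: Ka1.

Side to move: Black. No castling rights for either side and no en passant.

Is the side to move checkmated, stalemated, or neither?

Black to move; black king on a1.
In check: no.
King squares — b1: attacked by Qb3; a2: attacked by Qb3; b2: attacked by Qb3.
Legal moves for Black: none.
Not in check and no legal moves → stalemate.

stalemate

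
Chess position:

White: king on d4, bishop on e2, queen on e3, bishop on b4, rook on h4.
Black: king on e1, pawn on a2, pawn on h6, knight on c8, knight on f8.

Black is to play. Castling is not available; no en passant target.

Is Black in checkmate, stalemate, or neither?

checkmate

Black to move; black king on e1.
In check: yes, from the white bishop on b4.
King squares — d1: attacked by Be2; f1: attacked by Be2; d2: attacked by Qe3; e2: attacked by Qe3; f2: attacked by Qe3.
Legal moves for Black: none.
In check with no legal moves → checkmate.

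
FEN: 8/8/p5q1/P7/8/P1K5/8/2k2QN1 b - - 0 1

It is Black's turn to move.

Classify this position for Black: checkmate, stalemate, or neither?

Black to move; black king on c1.
In check: yes, from the white queen on f1.
King squares — b1: attacked by Qf1; d1: attacked by Qf1; b2: attacked by Kc3; c2: attacked by Kc3; d2: attacked by Kc3.
Legal moves for Black: none.
In check with no legal moves → checkmate.

checkmate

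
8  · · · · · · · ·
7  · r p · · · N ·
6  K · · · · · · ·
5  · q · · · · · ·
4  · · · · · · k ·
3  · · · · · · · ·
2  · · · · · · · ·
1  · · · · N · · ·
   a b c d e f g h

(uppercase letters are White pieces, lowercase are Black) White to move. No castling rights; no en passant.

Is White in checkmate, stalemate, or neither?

checkmate

White to move; white king on a6.
In check: yes, from the black queen on b5.
King squares — a5: attacked by Qb5; b5: attacked by Rb7; b6: attacked by Qb5; a7: attacked by Rb7; b7: attacked by Qb5.
Legal moves for White: none.
In check with no legal moves → checkmate.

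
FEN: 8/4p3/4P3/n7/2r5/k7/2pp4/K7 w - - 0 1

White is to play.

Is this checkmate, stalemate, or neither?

stalemate

White to move; white king on a1.
In check: no.
King squares — b1: attacked by Pc2; a2: attacked by Ka3; b2: attacked by Ka3.
Legal moves for White: none.
Not in check and no legal moves → stalemate.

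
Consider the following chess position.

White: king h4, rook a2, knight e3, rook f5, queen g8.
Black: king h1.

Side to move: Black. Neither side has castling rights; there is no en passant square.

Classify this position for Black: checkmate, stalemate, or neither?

stalemate

Black to move; black king on h1.
In check: no.
King squares — g1: attacked by Qg8; g2: attacked by Ra2; h2: attacked by Ra2.
Legal moves for Black: none.
Not in check and no legal moves → stalemate.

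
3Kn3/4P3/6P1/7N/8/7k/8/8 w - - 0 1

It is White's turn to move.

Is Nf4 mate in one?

no

After Nf4: black king on h3; in check: yes, from the white knight on f4.
Black has 4 legal replies: Kh4, Kg4, Kg3, Kh2.
In check but a legal move exists → not checkmate.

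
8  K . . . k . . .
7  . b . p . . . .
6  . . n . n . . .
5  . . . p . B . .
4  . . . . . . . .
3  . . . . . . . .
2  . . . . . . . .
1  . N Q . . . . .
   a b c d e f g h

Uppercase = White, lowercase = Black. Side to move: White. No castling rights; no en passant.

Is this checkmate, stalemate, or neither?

White to move; white king on a8.
In check: yes, from the black bishop on b7.
King squares — a7: attacked by Nc6; b7: available; b8: attacked by Nc6.
Legal moves for White: Kxb7.
White is in check but has 1 legal move → neither.

neither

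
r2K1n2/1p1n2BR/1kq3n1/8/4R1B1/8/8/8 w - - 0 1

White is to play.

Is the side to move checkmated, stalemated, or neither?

checkmate

White to move; white king on d8.
In check: yes, from the black rook on a8.
King squares — c7: attacked by Kb6; d7: attacked by Qc6; e7: attacked by Ng6; c8: attacked by Qc6; e8: attacked by Ra8.
Legal moves for White: none.
In check with no legal moves → checkmate.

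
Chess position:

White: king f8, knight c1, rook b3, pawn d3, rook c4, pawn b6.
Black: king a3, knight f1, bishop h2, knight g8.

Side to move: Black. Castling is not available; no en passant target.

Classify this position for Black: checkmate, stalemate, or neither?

checkmate

Black to move; black king on a3.
In check: yes, from the white rook on b3.
King squares — a2: attacked by Nc1; b2: attacked by Rb3; b3: attacked by Nc1; a4: attacked by Rc4; b4: attacked by Rb3.
Legal moves for Black: none.
In check with no legal moves → checkmate.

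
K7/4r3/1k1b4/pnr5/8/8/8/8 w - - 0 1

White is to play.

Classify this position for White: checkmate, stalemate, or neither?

stalemate

White to move; white king on a8.
In check: no.
King squares — a7: attacked by Nb5; b7: attacked by Kb6; b8: attacked by Bd6.
Legal moves for White: none.
Not in check and no legal moves → stalemate.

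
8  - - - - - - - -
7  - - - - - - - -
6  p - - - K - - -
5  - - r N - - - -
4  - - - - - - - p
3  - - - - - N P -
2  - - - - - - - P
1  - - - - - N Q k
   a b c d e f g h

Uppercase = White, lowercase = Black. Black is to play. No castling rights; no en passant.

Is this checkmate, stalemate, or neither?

checkmate

Black to move; black king on h1.
In check: yes, from the white queen on g1.
King squares — g1: attacked by Nf3; g2: attacked by Qg1; h2: attacked by Nf1.
Legal moves for Black: none.
In check with no legal moves → checkmate.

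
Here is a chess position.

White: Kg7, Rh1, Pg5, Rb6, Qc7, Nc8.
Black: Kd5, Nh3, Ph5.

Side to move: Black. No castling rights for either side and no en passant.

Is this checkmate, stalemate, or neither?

Black to move; black king on d5.
In check: no.
Legal moves for Black: Ke4, Kd4, Nxg5, Nf4, Nf2, Ng1, h4.
Black has 7 legal moves and is not in check → neither.

neither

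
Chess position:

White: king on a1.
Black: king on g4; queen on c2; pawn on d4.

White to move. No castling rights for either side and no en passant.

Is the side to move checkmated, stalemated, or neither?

stalemate

White to move; white king on a1.
In check: no.
King squares — b1: attacked by Qc2; a2: attacked by Qc2; b2: attacked by Qc2.
Legal moves for White: none.
Not in check and no legal moves → stalemate.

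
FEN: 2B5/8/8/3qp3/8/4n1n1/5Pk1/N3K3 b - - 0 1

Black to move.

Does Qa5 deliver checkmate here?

yes

After Qa5: white king on e1; in check: yes, from the black queen on a5.
King squares — d1: attacked by Ne3; f1: attacked by Kg2; d2: attacked by Qa5; e2: attacked by Ng3; f2: own pawn.
White has no legal moves → checkmate.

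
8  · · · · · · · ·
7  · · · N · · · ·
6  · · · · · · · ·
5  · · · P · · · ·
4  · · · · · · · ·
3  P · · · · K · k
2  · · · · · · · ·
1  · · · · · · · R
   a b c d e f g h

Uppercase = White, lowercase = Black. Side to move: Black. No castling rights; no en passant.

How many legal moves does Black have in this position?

0

Black to move; king on h3.
In check: yes, from the white rook on h1.
Legal moves: none.
Count: 0.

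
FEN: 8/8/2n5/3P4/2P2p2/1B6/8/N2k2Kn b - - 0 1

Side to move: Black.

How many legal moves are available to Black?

4

Black to move; king on d1.
In check: yes, from the white bishop on b3.
Legal moves: Ke2, Kd2, Ke1, Kc1.
Count: 4.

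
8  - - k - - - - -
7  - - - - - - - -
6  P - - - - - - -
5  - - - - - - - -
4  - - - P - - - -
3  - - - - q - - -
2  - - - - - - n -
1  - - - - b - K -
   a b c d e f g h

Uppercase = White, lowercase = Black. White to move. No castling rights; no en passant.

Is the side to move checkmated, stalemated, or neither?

White to move; white king on g1.
In check: yes, from the black queen on e3.
King squares — f1: available; h1: available; f2: attacked by Be1; g2: available; h2: available.
Legal moves for White: Kh2, Kxg2, Kh1, Kf1.
White is in check but has 4 legal moves → neither.

neither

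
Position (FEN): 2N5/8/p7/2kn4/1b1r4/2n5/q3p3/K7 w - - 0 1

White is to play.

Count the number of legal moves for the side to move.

White to move; king on a1.
In check: yes, from the black queen on a2.
Legal moves: none.
Count: 0.

0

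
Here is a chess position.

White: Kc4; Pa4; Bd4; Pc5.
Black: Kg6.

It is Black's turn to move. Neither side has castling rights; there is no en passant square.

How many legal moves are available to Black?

Black to move; king on g6.
In check: no.
Legal moves: Kh7, Kf7, Kh6, Kh5, Kg5, Kf5.
Count: 6.

6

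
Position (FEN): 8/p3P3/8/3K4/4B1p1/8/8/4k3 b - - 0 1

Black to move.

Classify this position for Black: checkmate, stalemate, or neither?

Black to move; black king on e1.
In check: no.
Legal moves for Black: Kf2, Ke2, Kd2, Kf1, Kd1, a6, g3, a5.
Black has 8 legal moves and is not in check → neither.

neither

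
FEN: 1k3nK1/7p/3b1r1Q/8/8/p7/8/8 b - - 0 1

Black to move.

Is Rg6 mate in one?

After Rg6: white king on g8; in check: yes, from the black rook on g6.
White has 4 legal replies: Kh8, Kf7, Qg7, Qxg6.
In check but a legal move exists → not checkmate.

no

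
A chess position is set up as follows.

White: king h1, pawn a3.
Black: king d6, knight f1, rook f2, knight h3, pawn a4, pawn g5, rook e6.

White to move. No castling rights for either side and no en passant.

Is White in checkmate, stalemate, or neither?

stalemate

White to move; white king on h1.
In check: no.
King squares — g1: attacked by Nh3; g2: attacked by Rf2; h2: attacked by Nf1.
Legal moves for White: none.
Not in check and no legal moves → stalemate.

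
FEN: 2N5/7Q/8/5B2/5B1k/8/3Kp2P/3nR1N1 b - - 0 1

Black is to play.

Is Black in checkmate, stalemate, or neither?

checkmate

Black to move; black king on h4.
In check: yes, from the white queen on h7.
King squares — g3: attacked by Ph2; h3: attacked by Ng1; g4: attacked by Bf5; g5: attacked by Bf4; h5: attacked by Qh7.
Legal moves for Black: none.
In check with no legal moves → checkmate.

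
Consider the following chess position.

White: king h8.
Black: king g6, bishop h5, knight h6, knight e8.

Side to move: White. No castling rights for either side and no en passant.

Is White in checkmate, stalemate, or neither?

stalemate

White to move; white king on h8.
In check: no.
King squares — g7: attacked by Kg6; h7: attacked by Kg6; g8: attacked by Nh6.
Legal moves for White: none.
Not in check and no legal moves → stalemate.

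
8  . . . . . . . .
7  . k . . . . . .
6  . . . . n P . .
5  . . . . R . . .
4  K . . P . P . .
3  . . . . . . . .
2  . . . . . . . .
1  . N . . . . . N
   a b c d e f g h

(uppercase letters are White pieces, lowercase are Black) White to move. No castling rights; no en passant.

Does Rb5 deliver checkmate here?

no

After Rb5: black king on b7; in check: yes, from the white rook on b5.
Black has 6 legal replies: Kc8, Ka8, Kc7, Ka7, Kc6, Ka6.
In check but a legal move exists → not checkmate.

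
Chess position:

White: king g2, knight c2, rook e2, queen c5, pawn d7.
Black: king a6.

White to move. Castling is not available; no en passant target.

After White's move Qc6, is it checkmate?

no

After Qc6: black king on a6; in check: yes, from the white queen on c6.
Black has 2 legal replies: Ka7, Ka5.
In check but a legal move exists → not checkmate.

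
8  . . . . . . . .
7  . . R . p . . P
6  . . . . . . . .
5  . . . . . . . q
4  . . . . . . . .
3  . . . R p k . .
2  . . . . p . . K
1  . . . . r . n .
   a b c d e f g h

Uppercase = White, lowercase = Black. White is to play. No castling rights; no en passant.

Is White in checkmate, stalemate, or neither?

White to move; white king on h2.
In check: yes, from the black queen on h5.
King squares — g1: attacked by Re1; h1: attacked by Qh5; g2: attacked by Kf3; g3: attacked by Kf3; h3: attacked by Ng1.
Legal moves for White: none.
In check with no legal moves → checkmate.

checkmate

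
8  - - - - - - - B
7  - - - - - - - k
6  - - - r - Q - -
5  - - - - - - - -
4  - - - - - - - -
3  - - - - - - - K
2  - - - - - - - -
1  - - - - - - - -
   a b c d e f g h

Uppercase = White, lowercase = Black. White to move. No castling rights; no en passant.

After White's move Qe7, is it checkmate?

After Qe7: black king on h7; in check: yes, from the white queen on e7.
Black has 4 legal replies: Kxh8, Kg8, Kh6, Kg6.
In check but a legal move exists → not checkmate.

no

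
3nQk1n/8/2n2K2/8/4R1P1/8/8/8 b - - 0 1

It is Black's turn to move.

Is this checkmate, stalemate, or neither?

Black to move; black king on f8.
In check: yes, from the white queen on e8.
King squares — e7: attacked by Re4; f7: attacked by Kf6; g7: attacked by Kf6; e8: attacked by Re4; g8: attacked by Qe8.
Legal moves for Black: none.
In check with no legal moves → checkmate.

checkmate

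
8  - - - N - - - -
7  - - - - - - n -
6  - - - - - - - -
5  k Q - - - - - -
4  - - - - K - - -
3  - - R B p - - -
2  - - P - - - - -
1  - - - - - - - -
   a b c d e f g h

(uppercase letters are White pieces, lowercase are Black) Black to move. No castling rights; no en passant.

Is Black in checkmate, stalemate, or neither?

Black to move; black king on a5.
In check: yes, from the white queen on b5.
King squares — a4: attacked by Qb5; b4: attacked by Qb5; b5: attacked by Bd3; a6: attacked by Qb5; b6: attacked by Qb5.
Legal moves for Black: none.
In check with no legal moves → checkmate.

checkmate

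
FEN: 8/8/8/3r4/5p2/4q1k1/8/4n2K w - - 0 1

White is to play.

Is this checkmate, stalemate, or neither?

White to move; white king on h1.
In check: no.
King squares — g1: attacked by Qe3; g2: attacked by Ne1; h2: attacked by Kg3.
Legal moves for White: none.
Not in check and no legal moves → stalemate.

stalemate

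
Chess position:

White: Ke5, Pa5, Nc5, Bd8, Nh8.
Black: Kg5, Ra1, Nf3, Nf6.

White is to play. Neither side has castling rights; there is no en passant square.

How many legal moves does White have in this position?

White to move; king on e5.
In check: yes, from the black knight on f3.
Legal moves: Ke6, Kd6.
Count: 2.

2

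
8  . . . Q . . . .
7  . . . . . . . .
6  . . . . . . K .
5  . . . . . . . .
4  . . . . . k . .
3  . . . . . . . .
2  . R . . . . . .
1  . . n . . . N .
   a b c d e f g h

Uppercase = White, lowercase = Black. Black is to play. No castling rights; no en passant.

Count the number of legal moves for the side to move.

9

Black to move; king on f4.
In check: no.
Legal moves: Ke5, Kg4, Ke4, Kg3, Ke3, Nd3, Nb3, Ne2, Na2.
Count: 9.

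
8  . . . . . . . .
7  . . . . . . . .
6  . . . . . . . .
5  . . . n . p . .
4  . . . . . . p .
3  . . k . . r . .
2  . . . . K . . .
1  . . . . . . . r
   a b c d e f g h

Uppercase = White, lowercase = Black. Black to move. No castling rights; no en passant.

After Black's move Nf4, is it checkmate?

After Nf4: white king on e2; in check: yes, from the black knight on f4.
King squares — d1: attacked by Rh1; e1: attacked by Rh1; f1: attacked by Rh1; d2: attacked by Kc3; f2: attacked by Rf3; d3: attacked by Kc3; e3: attacked by Rf3; f3: attacked by Pg4.
White has no legal moves → checkmate.

yes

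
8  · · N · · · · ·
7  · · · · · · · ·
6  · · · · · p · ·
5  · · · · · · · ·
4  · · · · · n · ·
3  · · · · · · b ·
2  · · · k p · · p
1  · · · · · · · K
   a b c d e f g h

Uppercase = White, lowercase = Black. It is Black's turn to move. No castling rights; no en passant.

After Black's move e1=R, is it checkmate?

After e1=R: white king on h1; in check: yes, from the black rook on e1.
King squares — g1: attacked by Re1; g2: attacked by Nf4; h2: attacked by Bg3.
White has no legal moves → checkmate.

yes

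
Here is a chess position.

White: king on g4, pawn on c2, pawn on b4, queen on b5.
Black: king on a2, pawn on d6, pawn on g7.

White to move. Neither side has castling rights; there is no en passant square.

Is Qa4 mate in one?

After Qa4: black king on a2; in check: yes, from the white queen on a4.
Black has 2 legal replies: Kb2, Kb1.
In check but a legal move exists → not checkmate.

no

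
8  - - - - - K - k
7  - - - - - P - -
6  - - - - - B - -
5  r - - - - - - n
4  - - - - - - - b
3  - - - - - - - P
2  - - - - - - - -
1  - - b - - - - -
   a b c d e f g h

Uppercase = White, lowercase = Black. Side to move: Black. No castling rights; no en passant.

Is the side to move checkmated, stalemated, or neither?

Black to move; black king on h8.
In check: yes, from the white bishop on f6.
Legal moves for Black: Kh7, Ng7, Nxf6, Bxf6.
Black is in check but has 4 legal moves → neither.

neither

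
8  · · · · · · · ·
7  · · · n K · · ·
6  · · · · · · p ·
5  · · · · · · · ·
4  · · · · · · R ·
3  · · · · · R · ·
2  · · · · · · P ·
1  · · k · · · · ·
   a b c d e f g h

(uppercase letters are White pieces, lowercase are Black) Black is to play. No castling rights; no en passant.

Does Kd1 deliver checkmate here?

no

After Kd1: white king on e7; in check: no.
White is not in check, so this cannot be checkmate.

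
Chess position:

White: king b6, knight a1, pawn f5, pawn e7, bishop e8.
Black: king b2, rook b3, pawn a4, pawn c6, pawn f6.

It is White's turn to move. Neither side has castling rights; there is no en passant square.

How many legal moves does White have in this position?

7

White to move; king on b6.
In check: yes, from the black rook on b3.
Legal moves: Kc7, Ka7, Kxc6, Ka6, Kc5, Ka5, Nxb3.
Count: 7.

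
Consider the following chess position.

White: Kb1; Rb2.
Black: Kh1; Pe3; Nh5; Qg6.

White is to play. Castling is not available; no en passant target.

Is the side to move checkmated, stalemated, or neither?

neither

White to move; white king on b1.
In check: yes, from the black queen on g6.
Legal moves for White: Ka2, Kc1, Ka1, Rc2.
White is in check but has 4 legal moves → neither.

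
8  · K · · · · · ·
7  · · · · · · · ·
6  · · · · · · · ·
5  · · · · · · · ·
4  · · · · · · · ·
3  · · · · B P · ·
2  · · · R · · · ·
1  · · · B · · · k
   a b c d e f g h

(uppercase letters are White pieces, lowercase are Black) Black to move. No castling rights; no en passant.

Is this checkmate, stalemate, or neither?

stalemate

Black to move; black king on h1.
In check: no.
King squares — g1: attacked by Be3; g2: attacked by Rd2; h2: attacked by Rd2.
Legal moves for Black: none.
Not in check and no legal moves → stalemate.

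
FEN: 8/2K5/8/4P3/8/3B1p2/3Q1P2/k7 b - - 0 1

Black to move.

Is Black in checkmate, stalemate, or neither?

Black to move; black king on a1.
In check: no.
King squares — b1: attacked by Bd3; a2: attacked by Qd2; b2: attacked by Qd2.
Legal moves for Black: none.
Not in check and no legal moves → stalemate.

stalemate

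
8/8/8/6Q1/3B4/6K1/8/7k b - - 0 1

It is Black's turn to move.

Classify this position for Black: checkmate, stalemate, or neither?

Black to move; black king on h1.
In check: no.
King squares — g1: attacked by Bd4; g2: attacked by Kg3; h2: attacked by Kg3.
Legal moves for Black: none.
Not in check and no legal moves → stalemate.

stalemate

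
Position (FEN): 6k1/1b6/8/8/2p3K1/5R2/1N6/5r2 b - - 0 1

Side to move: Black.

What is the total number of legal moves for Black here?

20

Black to move; king on g8.
In check: no.
Legal moves: Kh8, Kh7, Kg7, Bc8+, Ba8, Bc6, Ba6, Bd5, Be4, Bxf3+, Rxf3, Rf2, Rh1, Rg1+, Re1, Rd1, Rc1, Rb1, Ra1, c3.
Count: 20.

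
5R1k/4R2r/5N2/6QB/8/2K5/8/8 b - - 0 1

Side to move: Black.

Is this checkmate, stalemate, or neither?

Black to move; black king on h8.
In check: yes, from the white rook on f8.
King squares — g7: attacked by Qg5; h7: own rook; g8: attacked by Qg5.
Legal moves for Black: none.
In check with no legal moves → checkmate.

checkmate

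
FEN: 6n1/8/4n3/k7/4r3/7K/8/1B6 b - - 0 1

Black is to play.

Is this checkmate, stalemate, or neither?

neither

Black to move; black king on a5.
In check: no.
Legal moves for Black include: Ne7, Nh6, Nf6, Nf8, Nd8, Ng7, Nc7, Ng5+, Nc5, Nf4+, Nd4, Kb6, Ka6, Kb5, Kb4, Ka4, Re5, Rh4+, ... (list truncated; more exist).
Black has legal moves and is not in check → neither.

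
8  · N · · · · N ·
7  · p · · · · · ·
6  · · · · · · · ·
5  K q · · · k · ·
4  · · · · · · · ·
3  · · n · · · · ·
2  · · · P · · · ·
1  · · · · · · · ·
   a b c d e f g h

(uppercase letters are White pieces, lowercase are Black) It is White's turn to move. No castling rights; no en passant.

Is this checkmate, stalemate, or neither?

checkmate

White to move; white king on a5.
In check: yes, from the black queen on b5.
King squares — a4: attacked by Nc3; b4: attacked by Qb5; b5: attacked by Nc3; a6: attacked by Qb5; b6: attacked by Qb5.
Legal moves for White: none.
In check with no legal moves → checkmate.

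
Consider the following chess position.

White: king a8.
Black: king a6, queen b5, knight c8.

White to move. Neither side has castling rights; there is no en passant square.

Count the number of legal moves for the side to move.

White to move; king on a8.
In check: no.
Legal moves: none.
Count: 0.

0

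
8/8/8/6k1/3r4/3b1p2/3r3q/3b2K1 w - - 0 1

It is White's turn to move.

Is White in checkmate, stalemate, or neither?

White to move; white king on g1.
In check: yes, from the black queen on h2.
King squares — f1: attacked by Bd3; h1: attacked by Qh2; f2: attacked by Rd2; g2: attacked by Rd2; h2: attacked by Rd2.
Legal moves for White: none.
In check with no legal moves → checkmate.

checkmate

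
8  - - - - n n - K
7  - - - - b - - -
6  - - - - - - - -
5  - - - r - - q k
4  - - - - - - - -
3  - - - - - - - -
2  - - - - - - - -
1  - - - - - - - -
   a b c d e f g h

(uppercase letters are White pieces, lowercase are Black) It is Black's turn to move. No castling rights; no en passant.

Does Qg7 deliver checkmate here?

yes

After Qg7: white king on h8; in check: yes, from the black queen on g7.
King squares — g7: attacked by Ne8; h7: attacked by Qg7; g8: attacked by Qg7.
White has no legal moves → checkmate.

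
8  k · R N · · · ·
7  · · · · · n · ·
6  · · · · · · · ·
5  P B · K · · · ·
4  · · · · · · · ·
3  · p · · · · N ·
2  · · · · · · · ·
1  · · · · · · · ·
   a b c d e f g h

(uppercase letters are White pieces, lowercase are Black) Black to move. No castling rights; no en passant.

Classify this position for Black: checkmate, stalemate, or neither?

neither

Black to move; black king on a8.
In check: yes, from the white rook on c8.
King squares — a7: available; b7: attacked by Nd8; b8: attacked by Rc8.
Legal moves for Black: Ka7.
Black is in check but has 1 legal move → neither.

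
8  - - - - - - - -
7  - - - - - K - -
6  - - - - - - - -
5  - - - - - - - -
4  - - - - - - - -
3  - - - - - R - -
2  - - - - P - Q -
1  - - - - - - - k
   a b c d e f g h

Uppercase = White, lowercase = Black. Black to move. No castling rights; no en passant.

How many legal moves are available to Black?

Black to move; king on h1.
In check: yes, from the white queen on g2.
Legal moves: Kxg2.
Count: 1.

1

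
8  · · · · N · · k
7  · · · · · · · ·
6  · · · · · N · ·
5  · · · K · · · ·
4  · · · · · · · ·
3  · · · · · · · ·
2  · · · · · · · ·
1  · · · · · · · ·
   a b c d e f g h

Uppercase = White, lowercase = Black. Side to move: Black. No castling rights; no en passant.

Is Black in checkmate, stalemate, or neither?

Black to move; black king on h8.
In check: no.
King squares — g7: attacked by Ne8; h7: attacked by Nf6; g8: attacked by Nf6.
Legal moves for Black: none.
Not in check and no legal moves → stalemate.

stalemate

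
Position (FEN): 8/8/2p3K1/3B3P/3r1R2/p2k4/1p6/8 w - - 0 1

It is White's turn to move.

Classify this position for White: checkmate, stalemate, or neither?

White to move; white king on g6.
In check: no.
Legal moves for White include: Kh7, Kg7, Kf7, Kh6, Kf6, Kg5, Kf5, Bg8, Bf7, Be6, Bxc6, Be4+, Bc4+, Bf3, Bb3, Bg2, Ba2, Bh1, ... (list truncated; more exist).
White has legal moves and is not in check → neither.

neither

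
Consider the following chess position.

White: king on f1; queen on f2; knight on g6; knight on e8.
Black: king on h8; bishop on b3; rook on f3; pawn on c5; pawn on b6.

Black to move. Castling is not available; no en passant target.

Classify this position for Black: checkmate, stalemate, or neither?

Black to move; black king on h8.
In check: yes, from the white knight on g6.
King squares — g7: attacked by Ne8; h7: available; g8: available.
Legal moves for Black: Kg8, Kh7.
Black is in check but has 2 legal moves → neither.

neither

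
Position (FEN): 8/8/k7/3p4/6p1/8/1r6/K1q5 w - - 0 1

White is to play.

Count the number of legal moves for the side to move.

0

White to move; king on a1.
In check: yes, from the black queen on c1.
Legal moves: none.
Count: 0.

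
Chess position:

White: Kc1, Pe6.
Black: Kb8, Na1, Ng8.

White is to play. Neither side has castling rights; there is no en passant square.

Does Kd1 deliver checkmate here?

After Kd1: black king on b8; in check: no.
Black is not in check, so this cannot be checkmate.

no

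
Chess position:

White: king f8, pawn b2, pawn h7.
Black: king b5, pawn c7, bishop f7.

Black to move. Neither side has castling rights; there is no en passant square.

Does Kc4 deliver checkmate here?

no

After Kc4: white king on f8; in check: no.
White is not in check, so this cannot be checkmate.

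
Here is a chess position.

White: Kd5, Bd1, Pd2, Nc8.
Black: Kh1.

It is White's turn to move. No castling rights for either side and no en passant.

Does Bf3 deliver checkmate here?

no

After Bf3: black king on h1; in check: yes, from the white bishop on f3.
Black has 2 legal replies: Kh2, Kg1.
In check but a legal move exists → not checkmate.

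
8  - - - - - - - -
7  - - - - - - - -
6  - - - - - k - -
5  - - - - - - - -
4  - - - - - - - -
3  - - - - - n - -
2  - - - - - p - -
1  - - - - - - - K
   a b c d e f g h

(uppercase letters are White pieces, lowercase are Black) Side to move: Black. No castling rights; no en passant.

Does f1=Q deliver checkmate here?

After f1=Q: white king on h1; in check: yes, from the black queen on f1.
King squares — g1: attacked by Qf1; g2: attacked by Qf1; h2: attacked by Nf3.
White has no legal moves → checkmate.

yes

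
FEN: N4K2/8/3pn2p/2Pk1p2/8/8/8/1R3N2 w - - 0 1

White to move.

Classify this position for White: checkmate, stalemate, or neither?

White to move; white king on f8.
In check: yes, from the black knight on e6.
Legal moves for White: Kg8, Ke8, Kf7, Ke7.
White is in check but has 4 legal moves → neither.

neither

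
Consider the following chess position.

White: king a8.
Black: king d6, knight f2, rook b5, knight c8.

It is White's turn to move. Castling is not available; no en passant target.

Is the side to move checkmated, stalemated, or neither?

stalemate

White to move; white king on a8.
In check: no.
King squares — a7: attacked by Nc8; b7: attacked by Rb5; b8: attacked by Rb5.
Legal moves for White: none.
Not in check and no legal moves → stalemate.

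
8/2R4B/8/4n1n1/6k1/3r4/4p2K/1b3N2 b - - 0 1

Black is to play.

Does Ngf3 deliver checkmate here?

After Ngf3: white king on h2; in check: yes, from the black knight on f3.
White has 2 legal replies: Kg2, Kh1.
In check but a legal move exists → not checkmate.

no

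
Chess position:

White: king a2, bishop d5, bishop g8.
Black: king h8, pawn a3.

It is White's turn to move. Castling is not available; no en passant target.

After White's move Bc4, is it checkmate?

After Bc4: black king on h8; in check: no.
Black is not in check, so this cannot be checkmate.

no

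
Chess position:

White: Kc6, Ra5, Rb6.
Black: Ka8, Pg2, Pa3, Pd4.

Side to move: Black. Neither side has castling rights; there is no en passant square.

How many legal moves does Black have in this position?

0

Black to move; king on a8.
In check: yes, from the white rook on a5.
Legal moves: none.
Count: 0.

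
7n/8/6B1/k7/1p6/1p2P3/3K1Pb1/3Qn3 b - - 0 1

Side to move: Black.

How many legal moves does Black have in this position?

Black to move; king on a5.
In check: no.
Legal moves: Nf7, Nxg6, Kb6, Ka6, Kb5, Ka4, Ba8, Bb7, Bc6, Bd5, Be4, Bh3, Bf3, Bh1, Bf1, Nf3+, Nd3, Nc2, b2.
Count: 19.

19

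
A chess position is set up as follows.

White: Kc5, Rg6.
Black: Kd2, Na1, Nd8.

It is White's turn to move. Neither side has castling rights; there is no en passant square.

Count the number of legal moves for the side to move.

White to move; king on c5.
In check: no.
Legal moves: Rg8, Rg7, Rh6, Rf6, Re6, Rd6+, Rc6, Rb6, Ra6, Rg5, Rg4, Rg3, Rg2+, Rg1, Kd6, Kb6, Kd5, Kb5, Kd4, Kc4, Kb4.
Count: 21.

21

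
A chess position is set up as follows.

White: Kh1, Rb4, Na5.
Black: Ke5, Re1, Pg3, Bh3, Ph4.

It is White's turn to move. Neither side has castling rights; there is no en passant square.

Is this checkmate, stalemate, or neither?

checkmate

White to move; white king on h1.
In check: yes, from the black rook on e1.
King squares — g1: attacked by Re1; g2: attacked by Bh3; h2: attacked by Pg3.
Legal moves for White: none.
In check with no legal moves → checkmate.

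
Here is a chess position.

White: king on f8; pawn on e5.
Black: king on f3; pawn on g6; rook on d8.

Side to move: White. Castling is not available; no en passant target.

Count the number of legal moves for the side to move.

White to move; king on f8.
In check: yes, from the black rook on d8.
Legal moves: Kg7, Kf7, Ke7.
Count: 3.

3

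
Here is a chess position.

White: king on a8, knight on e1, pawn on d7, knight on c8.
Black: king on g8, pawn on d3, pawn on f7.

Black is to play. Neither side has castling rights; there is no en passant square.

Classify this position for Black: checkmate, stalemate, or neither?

Black to move; black king on g8.
In check: no.
Legal moves for Black: Kh8, Kf8, Kh7, Kg7, f6, d2, f5.
Black has 7 legal moves and is not in check → neither.

neither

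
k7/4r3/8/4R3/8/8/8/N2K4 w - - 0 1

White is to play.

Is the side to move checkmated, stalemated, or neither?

White to move; white king on d1.
In check: no.
Legal moves for White include: Rxe7, Re6, Rh5, Rg5, Rf5, Rd5, Rc5, Rb5, Ra5+, Re4, Re3, Re2, Re1, Ke2, Kd2, Kc2, Ke1, Kc1, ... (list truncated; more exist).
White has legal moves and is not in check → neither.

neither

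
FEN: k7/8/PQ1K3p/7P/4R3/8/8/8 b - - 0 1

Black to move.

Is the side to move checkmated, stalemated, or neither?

stalemate

Black to move; black king on a8.
In check: no.
King squares — a7: attacked by Qb6; b7: attacked by Pa6; b8: attacked by Qb6.
Legal moves for Black: none.
Not in check and no legal moves → stalemate.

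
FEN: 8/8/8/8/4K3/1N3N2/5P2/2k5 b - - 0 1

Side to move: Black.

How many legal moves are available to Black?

Black to move; king on c1.
In check: yes, from the white knight on b3.
Legal moves: Kc2, Kb2, Kd1, Kb1.
Count: 4.

4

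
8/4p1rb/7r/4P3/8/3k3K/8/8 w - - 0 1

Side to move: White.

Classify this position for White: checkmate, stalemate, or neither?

checkmate

White to move; white king on h3.
In check: yes, from the black rook on h6.
King squares — g2: attacked by Rg7; h2: attacked by Rh6; g3: attacked by Rg7; g4: attacked by Rg7; h4: attacked by Rh6.
Legal moves for White: none.
In check with no legal moves → checkmate.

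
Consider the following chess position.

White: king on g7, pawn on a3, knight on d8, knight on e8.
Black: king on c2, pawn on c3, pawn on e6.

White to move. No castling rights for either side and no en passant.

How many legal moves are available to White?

White to move; king on g7.
In check: no.
Legal moves: Nc7, Nf6, Nd6, Nf7, Nb7, Nxe6, Nc6, Kh8, Kg8, Kf8, Kh7, Kf7, Kh6, Kg6, Kf6, a4.
Count: 16.

16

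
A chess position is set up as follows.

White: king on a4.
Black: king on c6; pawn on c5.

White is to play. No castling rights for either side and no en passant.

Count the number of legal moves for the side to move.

3

White to move; king on a4.
In check: no.
Legal moves: Ka5, Kb3, Ka3.
Count: 3.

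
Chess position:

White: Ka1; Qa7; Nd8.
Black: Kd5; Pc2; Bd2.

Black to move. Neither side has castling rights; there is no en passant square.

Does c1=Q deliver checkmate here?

After c1=Q: white king on a1; in check: yes, from the black queen on c1.
White has 1 legal reply: Ka2.
In check but a legal move exists → not checkmate.

no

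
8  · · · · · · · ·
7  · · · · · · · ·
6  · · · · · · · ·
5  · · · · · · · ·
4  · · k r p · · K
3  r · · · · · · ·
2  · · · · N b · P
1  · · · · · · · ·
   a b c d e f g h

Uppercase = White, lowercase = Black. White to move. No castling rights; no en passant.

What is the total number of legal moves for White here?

4

White to move; king on h4.
In check: yes, from the black bishop on f2.
Legal moves: Kh5, Kg5, Kg4, Ng3.
Count: 4.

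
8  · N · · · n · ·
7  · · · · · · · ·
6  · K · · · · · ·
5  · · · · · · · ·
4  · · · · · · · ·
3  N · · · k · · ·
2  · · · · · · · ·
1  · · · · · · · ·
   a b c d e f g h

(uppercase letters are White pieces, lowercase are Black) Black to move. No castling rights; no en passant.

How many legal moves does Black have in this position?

Black to move; king on e3.
In check: no.
Legal moves: Nh7, Nd7+, Ng6, Ne6, Kf4, Ke4, Kd4, Kf3, Kd3, Kf2, Ke2, Kd2.
Count: 12.

12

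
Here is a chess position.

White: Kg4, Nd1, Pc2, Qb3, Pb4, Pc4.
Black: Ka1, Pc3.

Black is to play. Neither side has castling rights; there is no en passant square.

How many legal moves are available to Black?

0

Black to move; king on a1.
In check: no.
Legal moves: none.
Count: 0.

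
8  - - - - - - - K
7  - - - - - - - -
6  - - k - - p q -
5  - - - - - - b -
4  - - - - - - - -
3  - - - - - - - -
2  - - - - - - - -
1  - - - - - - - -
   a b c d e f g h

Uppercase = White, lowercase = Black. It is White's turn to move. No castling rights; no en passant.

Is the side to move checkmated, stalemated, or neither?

White to move; white king on h8.
In check: no.
King squares — g7: attacked by Qg6; h7: attacked by Qg6; g8: attacked by Qg6.
Legal moves for White: none.
Not in check and no legal moves → stalemate.

stalemate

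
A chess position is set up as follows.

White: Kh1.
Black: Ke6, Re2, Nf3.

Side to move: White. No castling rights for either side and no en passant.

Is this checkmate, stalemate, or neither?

stalemate

White to move; white king on h1.
In check: no.
King squares — g1: attacked by Nf3; g2: attacked by Re2; h2: attacked by Re2.
Legal moves for White: none.
Not in check and no legal moves → stalemate.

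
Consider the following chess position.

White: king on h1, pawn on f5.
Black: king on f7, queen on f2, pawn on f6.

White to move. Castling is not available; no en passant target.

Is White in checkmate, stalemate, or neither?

White to move; white king on h1.
In check: no.
King squares — g1: attacked by Qf2; g2: attacked by Qf2; h2: attacked by Qf2.
Legal moves for White: none.
Not in check and no legal moves → stalemate.

stalemate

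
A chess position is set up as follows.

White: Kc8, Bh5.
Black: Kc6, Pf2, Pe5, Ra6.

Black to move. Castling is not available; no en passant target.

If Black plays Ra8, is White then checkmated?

yes

After Ra8: white king on c8; in check: yes, from the black rook on a8.
King squares — b7: attacked by Kc6; c7: attacked by Kc6; d7: attacked by Kc6; b8: attacked by Ra8; d8: attacked by Ra8.
White has no legal moves → checkmate.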